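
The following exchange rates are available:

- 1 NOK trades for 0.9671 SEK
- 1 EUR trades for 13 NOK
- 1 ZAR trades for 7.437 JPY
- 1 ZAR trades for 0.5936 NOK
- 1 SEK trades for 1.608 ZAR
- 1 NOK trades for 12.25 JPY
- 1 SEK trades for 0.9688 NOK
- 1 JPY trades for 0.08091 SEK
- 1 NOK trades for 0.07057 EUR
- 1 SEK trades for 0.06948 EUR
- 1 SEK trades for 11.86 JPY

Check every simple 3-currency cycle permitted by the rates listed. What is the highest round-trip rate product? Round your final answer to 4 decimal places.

0.9676

SEK→ZAR→JPY→SEK: 1.608 × 7.437 × 0.08091 = 0.96758
SEK→NOK→JPY→SEK: 0.9688 × 12.25 × 0.08091 = 0.96022
SEK→ZAR→NOK→SEK: 1.608 × 0.5936 × 0.9671 = 0.92311
SEK→EUR→NOK→SEK: 0.06948 × 13 × 0.9671 = 0.87352
Maximum is SEK→ZAR→JPY→SEK at 0.9676; no arbitrage — every cycle loses value.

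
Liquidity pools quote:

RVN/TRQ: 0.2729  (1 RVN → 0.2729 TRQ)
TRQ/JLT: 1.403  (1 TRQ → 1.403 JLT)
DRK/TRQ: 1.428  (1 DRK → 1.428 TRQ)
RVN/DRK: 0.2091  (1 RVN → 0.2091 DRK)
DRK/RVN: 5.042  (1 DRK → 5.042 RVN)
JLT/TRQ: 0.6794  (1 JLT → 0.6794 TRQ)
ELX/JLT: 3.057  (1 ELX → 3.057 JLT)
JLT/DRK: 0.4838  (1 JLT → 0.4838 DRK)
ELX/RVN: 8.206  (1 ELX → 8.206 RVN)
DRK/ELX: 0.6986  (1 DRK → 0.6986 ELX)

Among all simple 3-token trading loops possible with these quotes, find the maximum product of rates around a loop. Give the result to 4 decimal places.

RVN→DRK→ELX→RVN: 0.2091 × 0.6986 × 8.206 = 1.19871
DRK→ELX→JLT→DRK: 0.6986 × 3.057 × 0.4838 = 1.03321
TRQ→JLT→DRK→TRQ: 1.403 × 0.4838 × 1.428 = 0.96929
Maximum is RVN→DRK→ELX→RVN at 1.1987; arbitrage exists.

1.1987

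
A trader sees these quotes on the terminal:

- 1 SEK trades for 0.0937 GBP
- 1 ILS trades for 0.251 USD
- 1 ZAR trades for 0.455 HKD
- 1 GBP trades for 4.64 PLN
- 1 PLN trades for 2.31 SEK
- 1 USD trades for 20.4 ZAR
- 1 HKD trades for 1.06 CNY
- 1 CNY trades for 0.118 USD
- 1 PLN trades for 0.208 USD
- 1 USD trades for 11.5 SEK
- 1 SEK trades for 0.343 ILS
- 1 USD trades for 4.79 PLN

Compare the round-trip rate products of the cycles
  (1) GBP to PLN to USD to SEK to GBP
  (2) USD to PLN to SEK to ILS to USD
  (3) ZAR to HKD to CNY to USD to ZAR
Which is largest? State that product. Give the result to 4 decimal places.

(1) 4.64 × 0.208 × 11.5 × 0.0937 = 1.03997
(2) 4.79 × 2.31 × 0.343 × 0.251 = 0.95261
(3) 0.455 × 1.06 × 0.118 × 20.4 = 1.16099
Highest is cycle (3) at 1.1610 (>1, arbitrage).

1.1610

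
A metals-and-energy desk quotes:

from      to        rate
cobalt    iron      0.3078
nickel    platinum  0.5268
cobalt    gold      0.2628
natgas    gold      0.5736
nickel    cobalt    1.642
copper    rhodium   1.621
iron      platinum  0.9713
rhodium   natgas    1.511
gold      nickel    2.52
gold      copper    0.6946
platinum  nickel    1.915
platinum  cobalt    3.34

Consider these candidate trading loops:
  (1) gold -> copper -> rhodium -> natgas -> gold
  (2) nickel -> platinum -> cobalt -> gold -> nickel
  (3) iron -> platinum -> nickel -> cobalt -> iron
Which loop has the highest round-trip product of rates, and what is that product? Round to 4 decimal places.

(1) 0.6946 × 1.621 × 1.511 × 0.5736 = 0.97587
(2) 0.5268 × 3.34 × 0.2628 × 2.52 = 1.16525
(3) 0.9713 × 1.915 × 1.642 × 0.3078 = 0.94008
Highest is cycle (2) at 1.1652 (>1, arbitrage).

1.1652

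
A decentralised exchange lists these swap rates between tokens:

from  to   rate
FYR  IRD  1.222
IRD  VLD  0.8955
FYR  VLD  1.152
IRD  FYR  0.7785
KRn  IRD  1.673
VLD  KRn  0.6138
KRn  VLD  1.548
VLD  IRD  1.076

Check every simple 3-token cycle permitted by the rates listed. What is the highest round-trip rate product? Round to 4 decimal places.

IRD→FYR→VLD→IRD: 0.7785 × 1.152 × 1.076 = 0.96499
KRn→IRD→VLD→KRn: 1.673 × 0.8955 × 0.6138 = 0.91958
Maximum is IRD→FYR→VLD→IRD at 0.9650; no arbitrage — every cycle loses value.

0.9650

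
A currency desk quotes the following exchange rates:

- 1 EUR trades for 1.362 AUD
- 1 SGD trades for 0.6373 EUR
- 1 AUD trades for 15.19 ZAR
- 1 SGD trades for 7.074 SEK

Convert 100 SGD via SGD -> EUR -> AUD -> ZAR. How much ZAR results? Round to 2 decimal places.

1318.50

100 SGD × 0.6373 = 63.73 EUR
63.73 EUR × 1.362 = 86.80026 AUD
86.80026 AUD × 15.19 = 1318.4959494 ZAR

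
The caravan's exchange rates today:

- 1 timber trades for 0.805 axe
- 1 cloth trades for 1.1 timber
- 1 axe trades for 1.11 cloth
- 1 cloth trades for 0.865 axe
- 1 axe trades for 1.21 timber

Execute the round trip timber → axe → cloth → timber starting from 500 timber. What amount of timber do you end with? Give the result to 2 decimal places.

491.45

500 timber × 0.805 = 402.5 axe
402.5 axe × 1.11 = 446.775 cloth
446.775 cloth × 1.1 = 491.4525 timber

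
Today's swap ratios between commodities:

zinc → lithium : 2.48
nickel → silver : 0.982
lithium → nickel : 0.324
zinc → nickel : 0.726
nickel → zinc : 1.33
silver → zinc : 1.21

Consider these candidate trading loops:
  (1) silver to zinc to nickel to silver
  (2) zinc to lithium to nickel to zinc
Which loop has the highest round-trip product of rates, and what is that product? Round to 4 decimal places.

(1) 1.21 × 0.726 × 0.982 = 0.86265
(2) 2.48 × 0.324 × 1.33 = 1.06868
Highest is cycle (2) at 1.0687 (>1, arbitrage).

1.0687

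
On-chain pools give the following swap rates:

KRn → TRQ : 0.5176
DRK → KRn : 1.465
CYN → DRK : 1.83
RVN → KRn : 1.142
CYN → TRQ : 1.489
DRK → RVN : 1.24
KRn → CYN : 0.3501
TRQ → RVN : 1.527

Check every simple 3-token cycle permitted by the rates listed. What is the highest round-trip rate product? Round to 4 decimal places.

0.9386

CYN→DRK→KRn→CYN: 1.83 × 1.465 × 0.3501 = 0.93860
RVN→KRn→TRQ→RVN: 1.142 × 0.5176 × 1.527 = 0.90261
Maximum is CYN→DRK→KRn→CYN at 0.9386; no arbitrage — every cycle loses value.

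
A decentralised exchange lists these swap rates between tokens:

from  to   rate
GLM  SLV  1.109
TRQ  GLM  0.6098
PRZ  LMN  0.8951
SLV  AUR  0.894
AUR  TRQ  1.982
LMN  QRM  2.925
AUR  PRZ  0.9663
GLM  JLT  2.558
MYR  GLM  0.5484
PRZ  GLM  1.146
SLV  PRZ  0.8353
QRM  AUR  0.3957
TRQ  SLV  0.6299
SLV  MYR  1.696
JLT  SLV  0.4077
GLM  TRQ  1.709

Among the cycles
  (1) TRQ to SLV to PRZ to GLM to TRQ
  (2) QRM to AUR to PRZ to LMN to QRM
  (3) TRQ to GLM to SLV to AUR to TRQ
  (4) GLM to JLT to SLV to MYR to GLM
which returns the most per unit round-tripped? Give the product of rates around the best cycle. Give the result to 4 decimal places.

(1) 0.6299 × 0.8353 × 1.146 × 1.709 = 1.03048
(2) 0.3957 × 0.9663 × 0.8951 × 2.925 = 1.00110
(3) 0.6098 × 1.109 × 0.894 × 1.982 = 1.19829
(4) 2.558 × 0.4077 × 1.696 × 0.5484 = 0.96998
Highest is cycle (3) at 1.1983 (>1, arbitrage).

1.1983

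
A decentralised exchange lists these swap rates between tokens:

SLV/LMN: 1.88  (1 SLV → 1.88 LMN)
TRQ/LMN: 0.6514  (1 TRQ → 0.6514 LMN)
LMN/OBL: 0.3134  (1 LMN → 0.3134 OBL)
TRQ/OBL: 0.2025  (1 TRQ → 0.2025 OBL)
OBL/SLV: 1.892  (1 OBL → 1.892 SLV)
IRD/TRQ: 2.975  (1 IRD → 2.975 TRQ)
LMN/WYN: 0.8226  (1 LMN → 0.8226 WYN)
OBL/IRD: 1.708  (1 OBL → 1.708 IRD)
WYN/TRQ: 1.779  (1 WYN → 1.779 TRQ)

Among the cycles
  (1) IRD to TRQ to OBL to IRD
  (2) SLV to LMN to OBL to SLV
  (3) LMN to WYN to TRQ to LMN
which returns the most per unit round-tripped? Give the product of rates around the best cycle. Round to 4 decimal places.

(1) 2.975 × 0.2025 × 1.708 = 1.02896
(2) 1.88 × 0.3134 × 1.892 = 1.11475
(3) 0.8226 × 1.779 × 0.6514 = 0.95326
Highest is cycle (2) at 1.1148 (>1, arbitrage).

1.1148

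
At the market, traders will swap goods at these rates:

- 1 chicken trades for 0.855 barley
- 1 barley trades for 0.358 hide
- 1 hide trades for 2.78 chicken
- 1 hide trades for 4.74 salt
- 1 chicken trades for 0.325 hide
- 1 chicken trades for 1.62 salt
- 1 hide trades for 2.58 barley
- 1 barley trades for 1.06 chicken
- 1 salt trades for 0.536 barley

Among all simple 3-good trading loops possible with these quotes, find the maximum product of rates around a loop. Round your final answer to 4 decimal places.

0.9204

salt→barley→chicken→salt: 0.536 × 1.06 × 1.62 = 0.92042
salt→barley→hide→salt: 0.536 × 0.358 × 4.74 = 0.90955
hide→barley→chicken→hide: 2.58 × 1.06 × 0.325 = 0.88881
hide→chicken→barley→hide: 2.78 × 0.855 × 0.358 = 0.85093
Maximum is salt→barley→chicken→salt at 0.9204; no arbitrage — every cycle loses value.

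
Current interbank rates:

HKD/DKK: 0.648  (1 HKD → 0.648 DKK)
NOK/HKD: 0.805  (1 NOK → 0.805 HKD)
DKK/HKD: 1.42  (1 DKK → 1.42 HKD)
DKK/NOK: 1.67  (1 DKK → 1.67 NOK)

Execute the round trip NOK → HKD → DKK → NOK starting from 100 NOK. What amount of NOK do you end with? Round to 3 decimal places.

100 NOK × 0.805 = 80.5 HKD
80.5 HKD × 0.648 = 52.164 DKK
52.164 DKK × 1.67 = 87.11388 NOK

87.114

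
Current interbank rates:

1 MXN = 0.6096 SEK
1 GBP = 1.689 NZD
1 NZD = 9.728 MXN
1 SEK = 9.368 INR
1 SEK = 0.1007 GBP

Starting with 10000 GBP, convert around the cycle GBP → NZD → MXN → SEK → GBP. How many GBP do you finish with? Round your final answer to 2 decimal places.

10000 GBP × 1.689 = 16890 NZD
16890 NZD × 9.728 = 164305.92 MXN
164305.92 MXN × 0.6096 = 100160.888832 SEK
100160.888832 SEK × 0.1007 = 10086.2015053824 GBP

10086.20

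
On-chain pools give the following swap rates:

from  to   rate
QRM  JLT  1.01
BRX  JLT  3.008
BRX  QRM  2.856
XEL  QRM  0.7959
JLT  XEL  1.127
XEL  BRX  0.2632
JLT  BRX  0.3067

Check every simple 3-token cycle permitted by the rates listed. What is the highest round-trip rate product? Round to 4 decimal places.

0.9059

QRM→JLT→XEL→QRM: 1.01 × 1.127 × 0.7959 = 0.90595
JLT→XEL→BRX→JLT: 1.127 × 0.2632 × 3.008 = 0.89225
QRM→JLT→BRX→QRM: 1.01 × 0.3067 × 2.856 = 0.88469
Maximum is QRM→JLT→XEL→QRM at 0.9059; no arbitrage — every cycle loses value.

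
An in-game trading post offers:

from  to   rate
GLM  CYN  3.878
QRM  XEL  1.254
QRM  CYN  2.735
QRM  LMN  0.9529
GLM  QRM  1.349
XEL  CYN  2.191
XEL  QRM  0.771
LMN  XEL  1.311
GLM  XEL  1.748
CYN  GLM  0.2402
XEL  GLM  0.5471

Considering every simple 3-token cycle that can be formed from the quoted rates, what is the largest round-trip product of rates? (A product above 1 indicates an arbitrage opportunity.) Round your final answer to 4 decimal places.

QRM→LMN→XEL→QRM: 0.9529 × 1.311 × 0.771 = 0.96317
QRM→XEL→GLM→QRM: 1.254 × 0.5471 × 1.349 = 0.92550
CYN→GLM→XEL→CYN: 0.2402 × 1.748 × 2.191 = 0.91993
CYN→GLM→QRM→CYN: 0.2402 × 1.349 × 2.735 = 0.88622
Maximum is QRM→LMN→XEL→QRM at 0.9632; no arbitrage — every cycle loses value.

0.9632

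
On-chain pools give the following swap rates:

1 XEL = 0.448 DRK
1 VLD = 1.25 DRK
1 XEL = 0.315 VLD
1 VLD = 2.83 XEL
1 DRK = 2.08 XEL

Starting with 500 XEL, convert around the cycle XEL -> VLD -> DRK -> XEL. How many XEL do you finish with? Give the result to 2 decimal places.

409.50

500 XEL × 0.315 = 157.5 VLD
157.5 VLD × 1.25 = 196.875 DRK
196.875 DRK × 2.08 = 409.5 XEL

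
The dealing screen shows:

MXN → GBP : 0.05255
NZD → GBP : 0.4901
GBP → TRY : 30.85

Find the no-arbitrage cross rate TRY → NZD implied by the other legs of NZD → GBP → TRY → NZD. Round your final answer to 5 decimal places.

Known legs of the cycle: 0.4901 × 30.85 = 15.119585
For no arbitrage the full-cycle product must be 1, so the missing rate is 1 / 15.119585 ≈ 0.0661394.

0.06614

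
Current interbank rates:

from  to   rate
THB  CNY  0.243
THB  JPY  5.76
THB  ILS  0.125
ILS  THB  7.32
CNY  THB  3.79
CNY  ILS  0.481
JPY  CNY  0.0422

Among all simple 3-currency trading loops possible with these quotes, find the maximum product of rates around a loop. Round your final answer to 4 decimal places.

0.9212

JPY→CNY→THB→JPY: 0.0422 × 3.79 × 5.76 = 0.92124
ILS→THB→CNY→ILS: 7.32 × 0.243 × 0.481 = 0.85558
Maximum is JPY→CNY→THB→JPY at 0.9212; no arbitrage — every cycle loses value.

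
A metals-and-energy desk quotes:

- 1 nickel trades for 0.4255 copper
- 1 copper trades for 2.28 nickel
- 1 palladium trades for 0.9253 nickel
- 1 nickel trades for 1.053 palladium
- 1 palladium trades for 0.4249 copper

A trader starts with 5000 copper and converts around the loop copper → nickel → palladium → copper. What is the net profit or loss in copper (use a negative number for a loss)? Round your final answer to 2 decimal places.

5000 copper × 2.28 = 11400 nickel
11400 nickel × 1.053 = 12004.2 palladium
12004.2 palladium × 0.4249 = 5100.58458 copper
Net change: 5100.58458 − 5000 = 100.58458 copper

100.58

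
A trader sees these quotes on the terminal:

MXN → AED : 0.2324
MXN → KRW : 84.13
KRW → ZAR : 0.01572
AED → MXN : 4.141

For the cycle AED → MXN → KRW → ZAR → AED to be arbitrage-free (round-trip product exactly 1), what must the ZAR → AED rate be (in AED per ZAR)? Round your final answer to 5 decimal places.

Known legs of the cycle: 4.141 × 84.13 × 0.01572 = 5.4765702276
For no arbitrage the full-cycle product must be 1, so the missing rate is 1 / 5.4765702276 ≈ 0.1825960.

0.18260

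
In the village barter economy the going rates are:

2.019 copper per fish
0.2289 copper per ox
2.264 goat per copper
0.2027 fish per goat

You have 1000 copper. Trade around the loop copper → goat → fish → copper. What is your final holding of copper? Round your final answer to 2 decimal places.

1000 copper × 2.264 = 2264 goat
2264 goat × 0.2027 = 458.9128 fish
458.9128 fish × 2.019 = 926.5449432 copper

926.54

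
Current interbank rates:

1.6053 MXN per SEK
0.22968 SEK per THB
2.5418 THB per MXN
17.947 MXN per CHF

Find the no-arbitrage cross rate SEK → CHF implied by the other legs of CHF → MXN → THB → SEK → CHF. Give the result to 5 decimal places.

0.09544

Known legs of the cycle: 17.947 × 2.5418 × 0.22968 = 10.477469798928
For no arbitrage the full-cycle product must be 1, so the missing rate is 1 / 10.477469798928 ≈ 0.0954429.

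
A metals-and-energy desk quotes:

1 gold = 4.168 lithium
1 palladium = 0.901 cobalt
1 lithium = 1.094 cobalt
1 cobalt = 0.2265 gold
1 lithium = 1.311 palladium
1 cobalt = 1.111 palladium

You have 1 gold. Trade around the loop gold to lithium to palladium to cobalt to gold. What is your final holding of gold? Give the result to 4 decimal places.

1 gold × 4.168 = 4.168 lithium
4.168 lithium × 1.311 = 5.464248 palladium
5.464248 palladium × 0.901 = 4.923287448 cobalt
4.923287448 cobalt × 0.2265 = 1.115124606972 gold

1.1151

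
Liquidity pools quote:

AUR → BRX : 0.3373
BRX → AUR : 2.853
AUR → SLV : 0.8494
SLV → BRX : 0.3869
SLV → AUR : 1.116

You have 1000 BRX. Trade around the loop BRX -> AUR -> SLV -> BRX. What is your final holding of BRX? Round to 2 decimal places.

937.59

1000 BRX × 2.853 = 2853 AUR
2853 AUR × 0.8494 = 2423.3382 SLV
2423.3382 SLV × 0.3869 = 937.58954958 BRX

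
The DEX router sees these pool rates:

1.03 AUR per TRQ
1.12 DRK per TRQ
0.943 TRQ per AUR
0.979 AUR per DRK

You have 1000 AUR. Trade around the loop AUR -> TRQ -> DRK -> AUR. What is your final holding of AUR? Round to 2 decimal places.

1033.98

1000 AUR × 0.943 = 943 TRQ
943 TRQ × 1.12 = 1056.16 DRK
1056.16 DRK × 0.979 = 1033.98064 AUR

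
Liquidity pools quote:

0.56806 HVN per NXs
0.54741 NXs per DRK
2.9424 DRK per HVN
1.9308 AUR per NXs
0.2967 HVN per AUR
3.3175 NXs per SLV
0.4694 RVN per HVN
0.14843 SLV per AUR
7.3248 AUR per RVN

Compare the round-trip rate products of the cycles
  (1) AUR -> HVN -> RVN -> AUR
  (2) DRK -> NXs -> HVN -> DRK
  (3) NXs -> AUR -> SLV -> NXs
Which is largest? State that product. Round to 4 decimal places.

1.0201

(1) 0.2967 × 0.4694 × 7.3248 = 1.02013
(2) 0.54741 × 0.56806 × 2.9424 = 0.91497
(3) 1.9308 × 0.14843 × 3.3175 = 0.95076
Highest is cycle (1) at 1.0201 (>1, arbitrage).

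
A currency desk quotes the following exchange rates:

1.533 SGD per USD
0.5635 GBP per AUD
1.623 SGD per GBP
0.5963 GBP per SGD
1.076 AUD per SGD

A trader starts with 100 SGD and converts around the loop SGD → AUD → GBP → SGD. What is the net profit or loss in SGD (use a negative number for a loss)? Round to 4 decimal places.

-1.5933

100 SGD × 1.076 = 107.6 AUD
107.6 AUD × 0.5635 = 60.6326 GBP
60.6326 GBP × 1.623 = 98.4067098 SGD
Net change: 98.4067098 − 100 = -1.5932902 SGD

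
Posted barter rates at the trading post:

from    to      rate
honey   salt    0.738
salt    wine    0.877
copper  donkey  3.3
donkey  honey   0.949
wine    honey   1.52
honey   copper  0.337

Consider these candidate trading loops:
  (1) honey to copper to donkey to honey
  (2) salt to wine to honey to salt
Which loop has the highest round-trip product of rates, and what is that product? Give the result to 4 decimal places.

(1) 0.337 × 3.3 × 0.949 = 1.05538
(2) 0.877 × 1.52 × 0.738 = 0.98378
Highest is cycle (1) at 1.0554 (>1, arbitrage).

1.0554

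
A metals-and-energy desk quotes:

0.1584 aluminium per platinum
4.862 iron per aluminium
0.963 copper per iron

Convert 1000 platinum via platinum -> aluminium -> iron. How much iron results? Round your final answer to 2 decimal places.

1000 platinum × 0.1584 = 158.4 aluminium
158.4 aluminium × 4.862 = 770.1408 iron

770.14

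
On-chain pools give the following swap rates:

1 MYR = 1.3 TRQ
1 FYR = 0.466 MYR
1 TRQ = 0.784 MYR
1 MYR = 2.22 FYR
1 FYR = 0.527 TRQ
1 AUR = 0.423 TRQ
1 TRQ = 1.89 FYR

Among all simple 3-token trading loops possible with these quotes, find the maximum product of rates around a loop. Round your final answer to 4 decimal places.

1.1450

MYR→TRQ→FYR→MYR: 1.3 × 1.89 × 0.466 = 1.14496
MYR→FYR→TRQ→MYR: 2.22 × 0.527 × 0.784 = 0.91723
Maximum is MYR→TRQ→FYR→MYR at 1.1450; arbitrage exists.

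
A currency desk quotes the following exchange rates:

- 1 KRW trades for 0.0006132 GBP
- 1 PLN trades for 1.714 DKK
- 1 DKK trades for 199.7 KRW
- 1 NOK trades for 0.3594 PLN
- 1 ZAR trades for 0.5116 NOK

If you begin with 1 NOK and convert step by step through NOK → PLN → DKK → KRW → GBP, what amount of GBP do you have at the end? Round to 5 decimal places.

0.07543

1 NOK × 0.3594 = 0.3594 PLN
0.3594 PLN × 1.714 = 0.6160116 DKK
0.6160116 DKK × 199.7 = 123.01751652 KRW
123.01751652 KRW × 0.0006132 = 0.075434341130064 GBP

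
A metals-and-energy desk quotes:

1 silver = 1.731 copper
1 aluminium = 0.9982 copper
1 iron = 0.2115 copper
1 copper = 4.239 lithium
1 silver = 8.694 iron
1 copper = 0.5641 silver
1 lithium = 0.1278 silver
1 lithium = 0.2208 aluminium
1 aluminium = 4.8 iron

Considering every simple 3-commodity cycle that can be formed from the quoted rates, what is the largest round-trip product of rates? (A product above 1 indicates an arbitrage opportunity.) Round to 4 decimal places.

copper→silver→iron→copper: 0.5641 × 8.694 × 0.2115 = 1.03726
lithium→silver→copper→lithium: 0.1278 × 1.731 × 4.239 = 0.93776
lithium→aluminium→copper→lithium: 0.2208 × 0.9982 × 4.239 = 0.93429
Maximum is copper→silver→iron→copper at 1.0373; arbitrage exists.

1.0373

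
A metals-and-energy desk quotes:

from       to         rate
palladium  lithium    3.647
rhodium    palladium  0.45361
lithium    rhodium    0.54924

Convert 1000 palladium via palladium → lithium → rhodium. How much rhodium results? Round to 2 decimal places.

1000 palladium × 3.647 = 3647 lithium
3647 lithium × 0.54924 = 2003.07828 rhodium

2003.08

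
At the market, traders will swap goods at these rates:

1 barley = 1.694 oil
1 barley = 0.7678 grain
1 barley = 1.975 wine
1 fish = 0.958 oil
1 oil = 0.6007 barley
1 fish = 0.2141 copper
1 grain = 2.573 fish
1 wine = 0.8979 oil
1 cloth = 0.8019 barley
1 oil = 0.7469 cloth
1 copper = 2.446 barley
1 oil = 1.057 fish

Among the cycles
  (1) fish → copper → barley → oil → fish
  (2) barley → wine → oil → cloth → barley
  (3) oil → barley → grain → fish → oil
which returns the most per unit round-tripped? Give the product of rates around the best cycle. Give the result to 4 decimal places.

(1) 0.2141 × 2.446 × 1.694 × 1.057 = 0.93769
(2) 1.975 × 0.8979 × 0.7469 × 0.8019 = 1.06213
(3) 0.6007 × 0.7678 × 2.573 × 0.958 = 1.13687
Highest is cycle (3) at 1.1369 (>1, arbitrage).

1.1369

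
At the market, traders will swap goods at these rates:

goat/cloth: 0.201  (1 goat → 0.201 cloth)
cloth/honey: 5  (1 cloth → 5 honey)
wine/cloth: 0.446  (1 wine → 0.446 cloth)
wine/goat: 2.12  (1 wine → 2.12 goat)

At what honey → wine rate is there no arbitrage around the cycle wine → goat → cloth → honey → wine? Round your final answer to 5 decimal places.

0.46935

Known legs of the cycle: 2.12 × 0.201 × 5 = 2.1306
For no arbitrage the full-cycle product must be 1, so the missing rate is 1 / 2.1306 ≈ 0.4693514.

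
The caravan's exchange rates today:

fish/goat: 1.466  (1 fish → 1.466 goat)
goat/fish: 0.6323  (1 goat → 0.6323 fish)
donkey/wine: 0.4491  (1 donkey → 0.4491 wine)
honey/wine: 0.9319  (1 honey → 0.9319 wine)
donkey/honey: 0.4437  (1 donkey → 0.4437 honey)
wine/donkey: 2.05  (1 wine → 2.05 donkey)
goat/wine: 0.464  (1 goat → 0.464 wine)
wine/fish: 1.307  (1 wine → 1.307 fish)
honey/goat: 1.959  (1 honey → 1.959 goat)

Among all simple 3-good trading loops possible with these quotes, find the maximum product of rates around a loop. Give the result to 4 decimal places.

0.8891

fish→goat→wine→fish: 1.466 × 0.464 × 1.307 = 0.88905
donkey→honey→wine→donkey: 0.4437 × 0.9319 × 2.05 = 0.84764
Maximum is fish→goat→wine→fish at 0.8891; no arbitrage — every cycle loses value.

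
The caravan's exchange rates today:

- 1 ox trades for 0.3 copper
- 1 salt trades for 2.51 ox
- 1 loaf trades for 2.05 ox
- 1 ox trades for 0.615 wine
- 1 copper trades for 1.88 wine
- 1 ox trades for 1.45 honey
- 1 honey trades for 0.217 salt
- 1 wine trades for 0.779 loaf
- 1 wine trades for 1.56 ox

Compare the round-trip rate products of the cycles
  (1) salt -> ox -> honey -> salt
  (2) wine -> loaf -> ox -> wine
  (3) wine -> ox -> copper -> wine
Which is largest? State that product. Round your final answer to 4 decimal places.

(1) 2.51 × 1.45 × 0.217 = 0.78977
(2) 0.779 × 2.05 × 0.615 = 0.98212
(3) 1.56 × 0.3 × 1.88 = 0.87984
Highest is cycle (2) at 0.9821 (≤1, no arbitrage).

0.9821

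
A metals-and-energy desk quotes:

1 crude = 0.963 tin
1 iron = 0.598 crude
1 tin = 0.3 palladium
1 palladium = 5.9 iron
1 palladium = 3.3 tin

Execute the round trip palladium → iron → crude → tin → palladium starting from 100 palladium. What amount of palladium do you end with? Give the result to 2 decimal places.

100 palladium × 5.9 = 590 iron
590 iron × 0.598 = 352.82 crude
352.82 crude × 0.963 = 339.76566 tin
339.76566 tin × 0.3 = 101.929698 palladium

101.93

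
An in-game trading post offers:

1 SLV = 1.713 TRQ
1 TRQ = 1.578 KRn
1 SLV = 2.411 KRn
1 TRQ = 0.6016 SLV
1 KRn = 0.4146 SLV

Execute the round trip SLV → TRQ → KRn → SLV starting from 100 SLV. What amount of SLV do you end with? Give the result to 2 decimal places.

100 SLV × 1.713 = 171.3 TRQ
171.3 TRQ × 1.578 = 270.3114 KRn
270.3114 KRn × 0.4146 = 112.07110644 SLV

112.07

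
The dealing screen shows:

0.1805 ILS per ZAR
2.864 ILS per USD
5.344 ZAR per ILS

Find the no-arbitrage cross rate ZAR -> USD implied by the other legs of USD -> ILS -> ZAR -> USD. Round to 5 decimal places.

Known legs of the cycle: 2.864 × 5.344 = 15.305216
For no arbitrage the full-cycle product must be 1, so the missing rate is 1 / 15.305216 ≈ 0.0653372.

0.06534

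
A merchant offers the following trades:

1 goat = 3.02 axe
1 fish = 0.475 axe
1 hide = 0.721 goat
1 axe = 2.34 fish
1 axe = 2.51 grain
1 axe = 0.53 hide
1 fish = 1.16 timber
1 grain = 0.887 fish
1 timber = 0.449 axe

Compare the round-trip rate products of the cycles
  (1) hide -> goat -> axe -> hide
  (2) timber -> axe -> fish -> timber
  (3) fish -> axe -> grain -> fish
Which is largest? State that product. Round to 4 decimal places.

(1) 0.721 × 3.02 × 0.53 = 1.15403
(2) 0.449 × 2.34 × 1.16 = 1.21877
(3) 0.475 × 2.51 × 0.887 = 1.05753
Highest is cycle (2) at 1.2188 (>1, arbitrage).

1.2188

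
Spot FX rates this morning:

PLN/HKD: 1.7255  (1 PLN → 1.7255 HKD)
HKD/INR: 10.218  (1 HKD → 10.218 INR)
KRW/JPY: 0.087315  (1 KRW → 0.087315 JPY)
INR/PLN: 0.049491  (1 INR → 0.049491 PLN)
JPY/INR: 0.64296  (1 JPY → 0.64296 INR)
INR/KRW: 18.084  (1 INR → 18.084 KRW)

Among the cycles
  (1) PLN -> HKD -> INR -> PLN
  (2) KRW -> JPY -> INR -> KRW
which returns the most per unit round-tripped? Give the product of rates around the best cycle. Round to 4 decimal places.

(1) 1.7255 × 10.218 × 0.049491 = 0.87258
(2) 0.087315 × 0.64296 × 18.084 = 1.01524
Highest is cycle (2) at 1.0152 (>1, arbitrage).

1.0152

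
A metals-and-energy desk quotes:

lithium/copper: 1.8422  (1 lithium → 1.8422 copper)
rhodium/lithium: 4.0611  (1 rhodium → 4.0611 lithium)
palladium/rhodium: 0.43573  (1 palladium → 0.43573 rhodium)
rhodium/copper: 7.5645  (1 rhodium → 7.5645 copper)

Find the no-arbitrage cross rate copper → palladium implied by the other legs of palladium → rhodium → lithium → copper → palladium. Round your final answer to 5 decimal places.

0.30676

Known legs of the cycle: 0.43573 × 4.0611 × 1.8422 = 3.2598523043466
For no arbitrage the full-cycle product must be 1, so the missing rate is 1 / 3.2598523043466 ≈ 0.3067624.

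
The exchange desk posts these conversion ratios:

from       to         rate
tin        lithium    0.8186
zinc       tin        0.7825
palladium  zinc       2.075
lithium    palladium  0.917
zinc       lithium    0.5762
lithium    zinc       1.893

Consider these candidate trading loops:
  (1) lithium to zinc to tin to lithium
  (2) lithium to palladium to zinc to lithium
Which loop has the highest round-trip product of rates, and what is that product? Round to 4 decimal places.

1.2126

(1) 1.893 × 0.7825 × 0.8186 = 1.21257
(2) 0.917 × 2.075 × 0.5762 = 1.09638
Highest is cycle (1) at 1.2126 (>1, arbitrage).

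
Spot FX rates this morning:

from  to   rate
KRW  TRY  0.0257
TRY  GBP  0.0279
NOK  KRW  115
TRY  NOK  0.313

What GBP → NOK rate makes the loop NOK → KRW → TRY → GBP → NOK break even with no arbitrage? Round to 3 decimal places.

12.127

Known legs of the cycle: 115 × 0.0257 × 0.0279 = 0.08245845
For no arbitrage the full-cycle product must be 1, so the missing rate is 1 / 0.08245845 ≈ 12.12732.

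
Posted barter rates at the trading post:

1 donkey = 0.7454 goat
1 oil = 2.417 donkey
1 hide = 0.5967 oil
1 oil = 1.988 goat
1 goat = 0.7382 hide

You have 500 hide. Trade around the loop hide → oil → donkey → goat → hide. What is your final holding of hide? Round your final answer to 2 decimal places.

500 hide × 0.5967 = 298.35 oil
298.35 oil × 2.417 = 721.11195 donkey
721.11195 donkey × 0.7454 = 537.51684753 goat
537.51684753 goat × 0.7382 = 396.794936846646 hide

396.79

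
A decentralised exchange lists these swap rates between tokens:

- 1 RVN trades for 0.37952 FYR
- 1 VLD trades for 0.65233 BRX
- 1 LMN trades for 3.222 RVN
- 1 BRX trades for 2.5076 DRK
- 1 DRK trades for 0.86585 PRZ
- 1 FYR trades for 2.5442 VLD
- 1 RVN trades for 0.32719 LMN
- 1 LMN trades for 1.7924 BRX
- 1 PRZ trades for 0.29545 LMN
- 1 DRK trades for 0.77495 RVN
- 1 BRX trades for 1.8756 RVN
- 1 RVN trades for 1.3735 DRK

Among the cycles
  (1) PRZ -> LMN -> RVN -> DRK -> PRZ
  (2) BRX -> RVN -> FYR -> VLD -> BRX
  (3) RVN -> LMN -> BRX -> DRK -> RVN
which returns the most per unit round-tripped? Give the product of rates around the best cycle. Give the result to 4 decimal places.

(1) 0.29545 × 3.222 × 1.3735 × 0.86585 = 1.13209
(2) 1.8756 × 0.37952 × 2.5442 × 0.65233 = 1.18139
(3) 0.32719 × 1.7924 × 2.5076 × 0.77495 = 1.13964
Highest is cycle (2) at 1.1814 (>1, arbitrage).

1.1814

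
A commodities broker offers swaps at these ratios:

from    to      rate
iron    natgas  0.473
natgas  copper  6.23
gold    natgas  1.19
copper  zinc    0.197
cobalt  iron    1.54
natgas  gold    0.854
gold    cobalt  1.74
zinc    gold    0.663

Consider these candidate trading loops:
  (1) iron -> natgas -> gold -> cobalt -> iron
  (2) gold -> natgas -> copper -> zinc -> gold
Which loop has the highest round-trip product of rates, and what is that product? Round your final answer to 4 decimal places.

(1) 0.473 × 0.854 × 1.74 × 1.54 = 1.08240
(2) 1.19 × 6.23 × 0.197 × 0.663 = 0.96831
Highest is cycle (1) at 1.0824 (>1, arbitrage).

1.0824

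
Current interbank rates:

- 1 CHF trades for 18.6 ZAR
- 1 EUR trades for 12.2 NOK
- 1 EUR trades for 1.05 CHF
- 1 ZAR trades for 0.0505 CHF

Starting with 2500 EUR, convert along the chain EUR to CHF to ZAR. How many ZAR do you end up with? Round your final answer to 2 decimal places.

2500 EUR × 1.05 = 2625 CHF
2625 CHF × 18.6 = 48825 ZAR

48825.00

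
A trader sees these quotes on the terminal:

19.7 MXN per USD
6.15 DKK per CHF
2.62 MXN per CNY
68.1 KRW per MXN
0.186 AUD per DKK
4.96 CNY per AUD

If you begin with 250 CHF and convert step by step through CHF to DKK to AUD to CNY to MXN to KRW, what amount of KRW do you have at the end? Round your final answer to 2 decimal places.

253080.19

250 CHF × 6.15 = 1537.5 DKK
1537.5 DKK × 0.186 = 285.975 AUD
285.975 AUD × 4.96 = 1418.436 CNY
1418.436 CNY × 2.62 = 3716.30232 MXN
3716.30232 MXN × 68.1 = 253080.187992 KRW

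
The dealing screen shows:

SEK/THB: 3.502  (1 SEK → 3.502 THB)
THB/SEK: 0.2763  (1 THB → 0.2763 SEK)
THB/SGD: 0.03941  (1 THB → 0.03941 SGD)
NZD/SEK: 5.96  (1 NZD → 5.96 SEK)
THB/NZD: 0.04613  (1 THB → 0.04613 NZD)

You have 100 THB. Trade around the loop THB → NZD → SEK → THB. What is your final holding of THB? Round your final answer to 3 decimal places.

100 THB × 0.04613 = 4.613 NZD
4.613 NZD × 5.96 = 27.49348 SEK
27.49348 SEK × 3.502 = 96.28216696 THB

96.282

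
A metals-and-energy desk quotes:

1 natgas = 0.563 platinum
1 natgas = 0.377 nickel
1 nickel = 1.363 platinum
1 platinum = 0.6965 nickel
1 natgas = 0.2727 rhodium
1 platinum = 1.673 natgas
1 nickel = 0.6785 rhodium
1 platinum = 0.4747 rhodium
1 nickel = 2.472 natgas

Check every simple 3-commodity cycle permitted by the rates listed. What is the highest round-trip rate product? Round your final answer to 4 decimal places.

natgas→platinum→nickel→natgas: 0.563 × 0.6965 × 2.472 = 0.96934
natgas→nickel→platinum→natgas: 0.377 × 1.363 × 1.673 = 0.85967
Maximum is natgas→platinum→nickel→natgas at 0.9693; no arbitrage — every cycle loses value.

0.9693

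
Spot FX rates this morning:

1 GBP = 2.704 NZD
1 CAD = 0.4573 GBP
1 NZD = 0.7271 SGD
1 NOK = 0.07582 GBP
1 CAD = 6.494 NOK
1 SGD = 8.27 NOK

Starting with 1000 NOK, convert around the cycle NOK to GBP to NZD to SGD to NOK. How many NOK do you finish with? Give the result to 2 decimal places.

1000 NOK × 0.07582 = 75.82 GBP
75.82 GBP × 2.704 = 205.01728 NZD
205.01728 NZD × 0.7271 = 149.068064288 SGD
149.068064288 SGD × 8.27 = 1232.79289166176 NOK

1232.79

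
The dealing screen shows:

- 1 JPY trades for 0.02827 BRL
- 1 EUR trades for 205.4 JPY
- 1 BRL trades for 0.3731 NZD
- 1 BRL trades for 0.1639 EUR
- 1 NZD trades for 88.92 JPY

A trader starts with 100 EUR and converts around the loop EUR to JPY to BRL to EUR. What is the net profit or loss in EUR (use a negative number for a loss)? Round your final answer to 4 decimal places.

100 EUR × 205.4 = 20540 JPY
20540 JPY × 0.02827 = 580.6658 BRL
580.6658 BRL × 0.1639 = 95.17112462 EUR
Net change: 95.17112462 − 100 = -4.82887538 EUR

-4.8289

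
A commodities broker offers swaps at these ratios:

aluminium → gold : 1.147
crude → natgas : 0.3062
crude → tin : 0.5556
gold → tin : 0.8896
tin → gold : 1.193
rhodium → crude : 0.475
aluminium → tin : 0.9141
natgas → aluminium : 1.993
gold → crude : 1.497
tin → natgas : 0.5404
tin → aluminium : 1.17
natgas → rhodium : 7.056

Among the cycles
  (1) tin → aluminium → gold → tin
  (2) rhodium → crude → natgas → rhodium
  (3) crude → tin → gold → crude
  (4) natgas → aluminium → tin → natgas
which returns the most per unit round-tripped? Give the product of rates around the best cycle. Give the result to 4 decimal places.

(1) 1.17 × 1.147 × 0.8896 = 1.19383
(2) 0.475 × 0.3062 × 7.056 = 1.02626
(3) 0.5556 × 1.193 × 1.497 = 0.99226
(4) 1.993 × 0.9141 × 0.5404 = 0.98450
Highest is cycle (1) at 1.1938 (>1, arbitrage).

1.1938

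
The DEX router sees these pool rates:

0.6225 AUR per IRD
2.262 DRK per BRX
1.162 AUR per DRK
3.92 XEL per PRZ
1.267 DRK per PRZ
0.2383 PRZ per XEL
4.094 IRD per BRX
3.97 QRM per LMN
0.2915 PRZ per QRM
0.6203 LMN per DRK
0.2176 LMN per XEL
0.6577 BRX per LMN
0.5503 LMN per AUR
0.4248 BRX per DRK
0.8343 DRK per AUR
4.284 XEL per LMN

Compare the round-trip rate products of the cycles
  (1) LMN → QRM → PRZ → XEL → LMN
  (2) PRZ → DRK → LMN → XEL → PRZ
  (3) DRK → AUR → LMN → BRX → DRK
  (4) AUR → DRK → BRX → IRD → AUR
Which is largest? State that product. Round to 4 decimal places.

0.9871

(1) 3.97 × 0.2915 × 3.92 × 0.2176 = 0.98713
(2) 1.267 × 0.6203 × 4.284 × 0.2383 = 0.80233
(3) 1.162 × 0.5503 × 0.6577 × 2.262 = 0.95132
(4) 0.8343 × 0.4248 × 4.094 × 0.6225 = 0.90322
Highest is cycle (1) at 0.9871 (≤1, no arbitrage).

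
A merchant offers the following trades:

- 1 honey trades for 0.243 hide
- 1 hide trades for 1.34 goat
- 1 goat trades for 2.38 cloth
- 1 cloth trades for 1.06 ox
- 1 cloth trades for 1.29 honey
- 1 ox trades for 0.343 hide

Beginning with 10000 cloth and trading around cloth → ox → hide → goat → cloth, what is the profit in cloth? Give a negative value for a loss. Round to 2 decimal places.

10000 cloth × 1.06 = 10600 ox
10600 ox × 0.343 = 3635.8 hide
3635.8 hide × 1.34 = 4871.972 goat
4871.972 goat × 2.38 = 11595.29336 cloth
Net change: 11595.29336 − 10000 = 1595.29336 cloth

1595.29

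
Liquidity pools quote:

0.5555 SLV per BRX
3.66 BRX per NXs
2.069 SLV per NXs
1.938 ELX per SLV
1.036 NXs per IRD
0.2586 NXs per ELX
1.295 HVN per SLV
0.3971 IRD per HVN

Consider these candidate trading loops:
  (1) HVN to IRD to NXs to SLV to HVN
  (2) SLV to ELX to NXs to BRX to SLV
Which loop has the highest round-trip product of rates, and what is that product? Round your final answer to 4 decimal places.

(1) 0.3971 × 1.036 × 2.069 × 1.295 = 1.10227
(2) 1.938 × 0.2586 × 3.66 × 0.5555 = 1.01894
Highest is cycle (1) at 1.1023 (>1, arbitrage).

1.1023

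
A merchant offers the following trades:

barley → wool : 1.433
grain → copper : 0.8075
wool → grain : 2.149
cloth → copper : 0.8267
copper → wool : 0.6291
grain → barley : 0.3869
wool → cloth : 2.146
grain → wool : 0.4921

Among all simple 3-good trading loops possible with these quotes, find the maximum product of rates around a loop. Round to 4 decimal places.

barley→wool→grain→barley: 1.433 × 2.149 × 0.3869 = 1.19147
wool→cloth→copper→wool: 2.146 × 0.8267 × 0.6291 = 1.11609
grain→copper→wool→grain: 0.8075 × 0.6291 × 2.149 = 1.09169
Maximum is barley→wool→grain→barley at 1.1915; arbitrage exists.

1.1915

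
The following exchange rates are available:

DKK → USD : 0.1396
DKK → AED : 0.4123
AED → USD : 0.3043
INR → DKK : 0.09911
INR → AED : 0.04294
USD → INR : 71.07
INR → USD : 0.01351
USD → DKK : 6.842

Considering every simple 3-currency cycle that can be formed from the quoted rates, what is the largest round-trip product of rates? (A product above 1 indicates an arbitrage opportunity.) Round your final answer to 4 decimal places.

DKK→USD→INR→DKK: 0.1396 × 71.07 × 0.09911 = 0.98331
USD→INR→AED→USD: 71.07 × 0.04294 × 0.3043 = 0.92865
DKK→AED→USD→DKK: 0.4123 × 0.3043 × 6.842 = 0.85842
Maximum is DKK→USD→INR→DKK at 0.9833; no arbitrage — every cycle loses value.

0.9833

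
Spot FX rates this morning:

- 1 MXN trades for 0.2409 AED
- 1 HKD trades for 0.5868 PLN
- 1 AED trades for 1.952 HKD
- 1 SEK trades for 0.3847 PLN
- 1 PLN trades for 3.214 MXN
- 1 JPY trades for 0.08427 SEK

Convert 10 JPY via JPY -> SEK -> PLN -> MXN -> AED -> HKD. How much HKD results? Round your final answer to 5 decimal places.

0.48996

10 JPY × 0.08427 = 0.8427 SEK
0.8427 SEK × 0.3847 = 0.32418669 PLN
0.32418669 PLN × 3.214 = 1.04193602166 MXN
1.04193602166 MXN × 0.2409 = 0.251002387617894 AED
0.251002387617894 AED × 1.952 = 0.489956660630129088 HKD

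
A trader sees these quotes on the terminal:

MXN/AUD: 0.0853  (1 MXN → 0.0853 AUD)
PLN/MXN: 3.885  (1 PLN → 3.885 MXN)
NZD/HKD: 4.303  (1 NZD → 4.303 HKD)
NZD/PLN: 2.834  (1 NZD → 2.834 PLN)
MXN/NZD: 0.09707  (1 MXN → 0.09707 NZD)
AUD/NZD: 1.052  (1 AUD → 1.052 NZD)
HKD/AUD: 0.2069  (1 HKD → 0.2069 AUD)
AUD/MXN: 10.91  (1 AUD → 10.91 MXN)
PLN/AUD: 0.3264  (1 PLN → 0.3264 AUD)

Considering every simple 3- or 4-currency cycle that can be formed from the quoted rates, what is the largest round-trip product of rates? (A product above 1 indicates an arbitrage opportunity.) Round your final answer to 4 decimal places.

MXN→NZD→PLN→MXN: 0.09707 × 2.834 × 3.885 = 1.06875
MXN→AUD→NZD→PLN→MXN: 0.0853 × 1.052 × 2.834 × 3.885 = 0.98800
MXN→NZD→PLN→AUD→MXN: 0.09707 × 2.834 × 0.3264 × 10.91 = 0.97962
PLN→AUD→NZD→PLN: 0.3264 × 1.052 × 2.834 = 0.97312
MXN→NZD→HKD→AUD→MXN: 0.09707 × 4.303 × 0.2069 × 10.91 = 0.94285
HKD→AUD→NZD→HKD: 0.2069 × 1.052 × 4.303 = 0.93659
Maximum is MXN→NZD→PLN→MXN at 1.0687; arbitrage exists.

1.0687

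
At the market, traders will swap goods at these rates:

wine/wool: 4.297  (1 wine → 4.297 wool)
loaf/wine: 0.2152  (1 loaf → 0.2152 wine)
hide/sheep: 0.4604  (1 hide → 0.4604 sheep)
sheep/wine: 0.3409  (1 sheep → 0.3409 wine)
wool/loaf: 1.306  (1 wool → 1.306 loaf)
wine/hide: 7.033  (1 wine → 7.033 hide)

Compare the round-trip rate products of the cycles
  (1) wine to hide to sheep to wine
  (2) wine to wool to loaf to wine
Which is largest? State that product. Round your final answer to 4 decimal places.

(1) 7.033 × 0.4604 × 0.3409 = 1.10383
(2) 4.297 × 1.306 × 0.2152 = 1.20768
Highest is cycle (2) at 1.2077 (>1, arbitrage).

1.2077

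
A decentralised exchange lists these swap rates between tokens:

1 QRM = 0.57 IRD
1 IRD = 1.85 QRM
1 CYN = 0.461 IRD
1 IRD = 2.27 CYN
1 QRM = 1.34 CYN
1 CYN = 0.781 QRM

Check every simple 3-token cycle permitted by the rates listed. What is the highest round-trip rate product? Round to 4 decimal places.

QRM→CYN→IRD→QRM: 1.34 × 0.461 × 1.85 = 1.14282
QRM→IRD→CYN→QRM: 0.57 × 2.27 × 0.781 = 1.01054
Maximum is QRM→CYN→IRD→QRM at 1.1428; arbitrage exists.

1.1428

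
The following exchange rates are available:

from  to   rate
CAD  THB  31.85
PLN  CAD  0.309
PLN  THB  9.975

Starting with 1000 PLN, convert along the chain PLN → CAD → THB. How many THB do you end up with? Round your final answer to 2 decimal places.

1000 PLN × 0.309 = 309 CAD
309 CAD × 31.85 = 9841.65 THB

9841.65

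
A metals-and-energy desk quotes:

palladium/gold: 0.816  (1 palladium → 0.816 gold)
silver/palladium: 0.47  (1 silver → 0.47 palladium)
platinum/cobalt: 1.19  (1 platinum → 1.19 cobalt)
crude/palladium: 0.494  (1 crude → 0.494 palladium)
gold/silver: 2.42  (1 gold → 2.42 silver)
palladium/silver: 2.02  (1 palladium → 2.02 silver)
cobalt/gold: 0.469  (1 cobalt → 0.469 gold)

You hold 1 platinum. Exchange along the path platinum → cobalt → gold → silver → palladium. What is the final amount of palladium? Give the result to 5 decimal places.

1 platinum × 1.19 = 1.19 cobalt
1.19 cobalt × 0.469 = 0.55811 gold
0.55811 gold × 2.42 = 1.3506262 silver
1.3506262 silver × 0.47 = 0.634794314 palladium

0.63479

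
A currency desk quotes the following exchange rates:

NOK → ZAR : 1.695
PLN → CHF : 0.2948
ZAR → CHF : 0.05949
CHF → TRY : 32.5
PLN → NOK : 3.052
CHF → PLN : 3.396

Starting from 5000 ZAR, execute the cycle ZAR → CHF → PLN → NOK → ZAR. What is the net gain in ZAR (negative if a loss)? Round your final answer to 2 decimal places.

225.60

5000 ZAR × 0.05949 = 297.45 CHF
297.45 CHF × 3.396 = 1010.1402 PLN
1010.1402 PLN × 3.052 = 3082.9478904 NOK
3082.9478904 NOK × 1.695 = 5225.596674228 ZAR
Net change: 5225.596674228 − 5000 = 225.596674228 ZAR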